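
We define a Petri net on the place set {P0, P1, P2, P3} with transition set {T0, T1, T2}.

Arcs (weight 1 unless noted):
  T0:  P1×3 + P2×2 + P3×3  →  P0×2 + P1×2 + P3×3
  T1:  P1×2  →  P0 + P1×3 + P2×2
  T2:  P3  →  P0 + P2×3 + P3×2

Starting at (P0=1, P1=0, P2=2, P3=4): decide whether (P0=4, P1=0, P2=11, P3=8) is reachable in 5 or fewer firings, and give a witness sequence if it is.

NO — not reachable within 5 firings

depth 0: 1 marking
depth 1: 2 markings reached so far
depth 2: 3 markings reached so far
depth 3: 4 markings reached so far
depth 4: 5 markings reached so far
depth 5: 6 markings reached so far
target is not among the 6 markings reachable within 5 steps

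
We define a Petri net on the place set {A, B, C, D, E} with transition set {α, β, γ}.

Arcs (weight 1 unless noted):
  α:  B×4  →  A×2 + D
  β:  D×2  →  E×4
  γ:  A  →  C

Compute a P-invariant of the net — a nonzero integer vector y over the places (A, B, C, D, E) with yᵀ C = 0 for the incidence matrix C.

Incidence matrix C (rows=places, cols=transitions):
        α    β    γ
    A   2    0   -1
    B  -4    0    0
    C   0    0    1
    D   1   -2    0
    E   0    4    0

Candidate y = [2, 1, 2, 0, 0]; check y·C column-wise:
  col α: 2·2 + 1·-4 + 2·0 + 0·1 = 0
  col β: 2·0 + 1·0 + 2·0 + 0·-2 + 0·4 = 0
  col γ: 2·-1 + 1·0 + 2·1 = 0

y = (A:2, B:1, C:2, D:0, E:0)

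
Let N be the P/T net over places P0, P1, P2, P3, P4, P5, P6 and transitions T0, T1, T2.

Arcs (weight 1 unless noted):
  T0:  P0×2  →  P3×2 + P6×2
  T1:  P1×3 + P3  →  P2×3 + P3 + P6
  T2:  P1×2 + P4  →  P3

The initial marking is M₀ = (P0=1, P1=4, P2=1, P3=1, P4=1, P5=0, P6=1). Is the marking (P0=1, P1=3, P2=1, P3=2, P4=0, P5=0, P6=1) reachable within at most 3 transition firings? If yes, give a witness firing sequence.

NO — not reachable within 3 firings

depth 0: 1 marking
depth 1: 3 markings reached so far
depth 2: 3 markings reached so far
(frontier empty at depth 2; search complete)
target is not among the 3 markings reachable within 3 steps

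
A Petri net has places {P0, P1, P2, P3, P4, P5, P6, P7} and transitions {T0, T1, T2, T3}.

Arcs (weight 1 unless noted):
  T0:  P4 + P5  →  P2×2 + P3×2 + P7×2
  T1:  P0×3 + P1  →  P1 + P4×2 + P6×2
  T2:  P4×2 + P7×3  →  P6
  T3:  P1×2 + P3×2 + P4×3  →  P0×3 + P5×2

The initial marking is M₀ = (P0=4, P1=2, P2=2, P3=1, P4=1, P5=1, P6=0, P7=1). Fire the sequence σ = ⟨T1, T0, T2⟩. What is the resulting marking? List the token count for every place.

step 1: fire T1:  (P0=4, P1=2, P2=2, P3=1, P4=1, P5=1, P6=0, P7=1) → (P0=1, P1=2, P2=2, P3=1, P4=3, P5=1, P6=2, P7=1)
step 2: fire T0:  (P0=1, P1=2, P2=2, P3=1, P4=3, P5=1, P6=2, P7=1) → (P0=1, P1=2, P2=4, P3=3, P4=2, P5=0, P6=2, P7=3)
step 3: fire T2:  (P0=1, P1=2, P2=4, P3=3, P4=2, P5=0, P6=2, P7=3) → (P0=1, P1=2, P2=4, P3=3, P4=0, P5=0, P6=3, P7=0)

(P0=1, P1=2, P2=4, P3=3, P4=0, P5=0, P6=3, P7=0)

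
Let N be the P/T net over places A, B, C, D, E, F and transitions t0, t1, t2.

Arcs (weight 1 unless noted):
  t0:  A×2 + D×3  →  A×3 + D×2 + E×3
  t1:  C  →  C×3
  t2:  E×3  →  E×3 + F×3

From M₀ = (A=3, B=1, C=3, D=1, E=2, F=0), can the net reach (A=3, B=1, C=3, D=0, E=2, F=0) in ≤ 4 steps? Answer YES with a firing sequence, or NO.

depth 0: 1 marking
depth 1: 2 markings reached so far
depth 2: 3 markings reached so far
depth 3: 4 markings reached so far
depth 4: 5 markings reached so far
target is not among the 5 markings reachable within 4 steps

NO — not reachable within 4 firings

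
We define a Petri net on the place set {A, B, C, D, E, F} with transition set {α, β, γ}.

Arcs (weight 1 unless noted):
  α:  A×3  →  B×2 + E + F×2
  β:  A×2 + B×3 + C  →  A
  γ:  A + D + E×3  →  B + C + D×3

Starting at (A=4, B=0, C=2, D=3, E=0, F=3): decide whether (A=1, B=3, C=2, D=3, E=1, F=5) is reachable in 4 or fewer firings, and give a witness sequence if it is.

NO — not reachable within 4 firings

depth 0: 1 marking
depth 1: 2 markings reached so far
depth 2: 2 markings reached so far
(frontier empty at depth 2; search complete)
target is not among the 2 markings reachable within 4 steps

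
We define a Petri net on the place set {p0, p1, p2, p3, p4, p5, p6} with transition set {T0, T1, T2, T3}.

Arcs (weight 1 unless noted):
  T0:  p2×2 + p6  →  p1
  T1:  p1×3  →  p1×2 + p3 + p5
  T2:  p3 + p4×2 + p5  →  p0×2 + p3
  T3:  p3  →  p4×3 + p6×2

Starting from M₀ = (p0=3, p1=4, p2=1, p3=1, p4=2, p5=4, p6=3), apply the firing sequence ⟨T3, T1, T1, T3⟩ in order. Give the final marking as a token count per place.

(p0=3, p1=2, p2=1, p3=1, p4=8, p5=6, p6=7)

step 1: fire T3:  (p0=3, p1=4, p2=1, p3=1, p4=2, p5=4, p6=3) → (p0=3, p1=4, p2=1, p3=0, p4=5, p5=4, p6=5)
step 2: fire T1:  (p0=3, p1=4, p2=1, p3=0, p4=5, p5=4, p6=5) → (p0=3, p1=3, p2=1, p3=1, p4=5, p5=5, p6=5)
step 3: fire T1:  (p0=3, p1=3, p2=1, p3=1, p4=5, p5=5, p6=5) → (p0=3, p1=2, p2=1, p3=2, p4=5, p5=6, p6=5)
step 4: fire T3:  (p0=3, p1=2, p2=1, p3=2, p4=5, p5=6, p6=5) → (p0=3, p1=2, p2=1, p3=1, p4=8, p5=6, p6=7)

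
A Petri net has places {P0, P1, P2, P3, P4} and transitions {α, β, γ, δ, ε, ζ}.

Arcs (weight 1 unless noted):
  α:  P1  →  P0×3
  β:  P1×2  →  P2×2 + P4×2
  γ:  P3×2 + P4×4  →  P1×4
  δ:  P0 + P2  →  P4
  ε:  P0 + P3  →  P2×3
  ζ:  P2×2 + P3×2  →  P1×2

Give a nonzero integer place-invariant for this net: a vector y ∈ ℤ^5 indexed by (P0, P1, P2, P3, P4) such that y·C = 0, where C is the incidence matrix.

Incidence matrix C (rows=places, cols=transitions):
        α    β    γ    δ    ε    ζ
   P0   3    0    0   -1   -1    0
   P1  -1   -2    4    0    0    2
   P2   0    2    0   -1    3   -2
   P3   0    0   -2    0   -1   -2
   P4   0    2   -4    1    0    0

Candidate y = [1, 3, 1, 2, 2]; check y·C column-wise:
  col α: 1·3 + 3·-1 + 1·0 + 2·0 + 2·0 = 0
  col β: 1·0 + 3·-2 + 1·2 + 2·0 + 2·2 = 0
  col γ: 1·0 + 3·4 + 1·0 + 2·-2 + 2·-4 = 0
  col δ: 1·-1 + 3·0 + 1·-1 + 2·0 + 2·1 = 0
  col ε: 1·-1 + 3·0 + 1·3 + 2·-1 + 2·0 = 0
  col ζ: 1·0 + 3·2 + 1·-2 + 2·-2 + 2·0 = 0

y = (P0:1, P1:3, P2:1, P3:2, P4:2)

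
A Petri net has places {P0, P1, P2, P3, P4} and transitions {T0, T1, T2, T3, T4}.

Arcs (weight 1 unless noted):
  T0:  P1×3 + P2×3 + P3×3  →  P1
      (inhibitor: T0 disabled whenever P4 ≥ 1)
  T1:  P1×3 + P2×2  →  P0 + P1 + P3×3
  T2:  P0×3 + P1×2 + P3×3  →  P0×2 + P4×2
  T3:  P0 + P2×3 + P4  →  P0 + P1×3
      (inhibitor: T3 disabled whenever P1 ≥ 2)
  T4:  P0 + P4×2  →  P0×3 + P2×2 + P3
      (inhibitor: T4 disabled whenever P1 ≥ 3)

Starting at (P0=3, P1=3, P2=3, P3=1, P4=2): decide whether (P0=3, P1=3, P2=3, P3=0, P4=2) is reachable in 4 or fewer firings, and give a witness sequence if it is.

NO — not reachable within 4 firings

depth 0: 1 marking
depth 1: 2 markings reached so far
depth 2: 3 markings reached so far
depth 3: 3 markings reached so far
(frontier empty at depth 3; search complete)
target is not among the 3 markings reachable within 4 steps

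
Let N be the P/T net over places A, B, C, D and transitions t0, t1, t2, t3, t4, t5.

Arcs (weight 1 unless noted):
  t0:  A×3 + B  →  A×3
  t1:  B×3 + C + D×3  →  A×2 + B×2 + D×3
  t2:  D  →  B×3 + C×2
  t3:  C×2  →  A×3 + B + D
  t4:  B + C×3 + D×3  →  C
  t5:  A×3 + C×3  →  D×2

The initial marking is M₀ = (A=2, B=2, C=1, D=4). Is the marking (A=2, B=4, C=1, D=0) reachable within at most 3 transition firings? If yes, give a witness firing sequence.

step 1: fire t2:  (A=2, B=2, C=1, D=4) → (A=2, B=5, C=3, D=3)
step 2: fire t4:  (A=2, B=5, C=3, D=3) → (A=2, B=4, C=1, D=0)

YES — reachable via ⟨t2, t4⟩ (2 firings)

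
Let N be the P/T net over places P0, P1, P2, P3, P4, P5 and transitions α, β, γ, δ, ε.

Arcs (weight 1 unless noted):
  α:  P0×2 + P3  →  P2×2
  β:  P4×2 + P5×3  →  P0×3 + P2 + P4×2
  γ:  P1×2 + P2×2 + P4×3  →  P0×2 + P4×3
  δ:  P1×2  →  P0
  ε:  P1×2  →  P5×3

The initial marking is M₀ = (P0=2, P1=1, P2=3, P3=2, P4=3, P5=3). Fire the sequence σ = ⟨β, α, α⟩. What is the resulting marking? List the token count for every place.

(P0=1, P1=1, P2=8, P3=0, P4=3, P5=0)

step 1: fire β:  (P0=2, P1=1, P2=3, P3=2, P4=3, P5=3) → (P0=5, P1=1, P2=4, P3=2, P4=3, P5=0)
step 2: fire α:  (P0=5, P1=1, P2=4, P3=2, P4=3, P5=0) → (P0=3, P1=1, P2=6, P3=1, P4=3, P5=0)
step 3: fire α:  (P0=3, P1=1, P2=6, P3=1, P4=3, P5=0) → (P0=1, P1=1, P2=8, P3=0, P4=3, P5=0)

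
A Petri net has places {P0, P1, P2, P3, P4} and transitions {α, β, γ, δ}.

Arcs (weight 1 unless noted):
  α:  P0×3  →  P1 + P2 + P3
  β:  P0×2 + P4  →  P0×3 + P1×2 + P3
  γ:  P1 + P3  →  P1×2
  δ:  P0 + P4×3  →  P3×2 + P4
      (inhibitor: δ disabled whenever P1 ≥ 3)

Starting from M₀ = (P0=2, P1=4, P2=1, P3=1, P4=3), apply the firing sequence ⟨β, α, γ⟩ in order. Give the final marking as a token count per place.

step 1: fire β:  (P0=2, P1=4, P2=1, P3=1, P4=3) → (P0=3, P1=6, P2=1, P3=2, P4=2)
step 2: fire α:  (P0=3, P1=6, P2=1, P3=2, P4=2) → (P0=0, P1=7, P2=2, P3=3, P4=2)
step 3: fire γ:  (P0=0, P1=7, P2=2, P3=3, P4=2) → (P0=0, P1=8, P2=2, P3=2, P4=2)

(P0=0, P1=8, P2=2, P3=2, P4=2)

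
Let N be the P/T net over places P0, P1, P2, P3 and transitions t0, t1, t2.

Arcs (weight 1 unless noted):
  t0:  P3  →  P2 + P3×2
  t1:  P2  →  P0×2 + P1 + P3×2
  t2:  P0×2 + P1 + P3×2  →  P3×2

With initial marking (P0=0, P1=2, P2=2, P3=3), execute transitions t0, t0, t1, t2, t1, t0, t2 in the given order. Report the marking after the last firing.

step 1: fire t0:  (P0=0, P1=2, P2=2, P3=3) → (P0=0, P1=2, P2=3, P3=4)
step 2: fire t0:  (P0=0, P1=2, P2=3, P3=4) → (P0=0, P1=2, P2=4, P3=5)
step 3: fire t1:  (P0=0, P1=2, P2=4, P3=5) → (P0=2, P1=3, P2=3, P3=7)
step 4: fire t2:  (P0=2, P1=3, P2=3, P3=7) → (P0=0, P1=2, P2=3, P3=7)
step 5: fire t1:  (P0=0, P1=2, P2=3, P3=7) → (P0=2, P1=3, P2=2, P3=9)
step 6: fire t0:  (P0=2, P1=3, P2=2, P3=9) → (P0=2, P1=3, P2=3, P3=10)
step 7: fire t2:  (P0=2, P1=3, P2=3, P3=10) → (P0=0, P1=2, P2=3, P3=10)

(P0=0, P1=2, P2=3, P3=10)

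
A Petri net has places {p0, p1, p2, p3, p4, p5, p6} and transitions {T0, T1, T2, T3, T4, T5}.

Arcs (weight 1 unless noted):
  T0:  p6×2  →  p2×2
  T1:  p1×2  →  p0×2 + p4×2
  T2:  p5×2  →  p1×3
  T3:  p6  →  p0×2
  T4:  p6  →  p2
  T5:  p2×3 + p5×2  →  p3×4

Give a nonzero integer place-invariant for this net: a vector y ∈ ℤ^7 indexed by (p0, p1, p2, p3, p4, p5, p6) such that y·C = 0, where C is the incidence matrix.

Incidence matrix C (rows=places, cols=transitions):
       T0   T1   T2   T3   T4   T5
   p0   0    2    0    2    0    0
   p1   0   -2    3    0    0    0
   p2   2    0    0    0    1   -3
   p3   0    0    0    0    0    4
   p4   0    2    0    0    0    0
   p5   0    0   -2    0    0   -2
   p6  -2    0    0   -1   -1    0

Candidate y = [0, 4, 0, 3, 4, 6, 0]; check y·C column-wise:
  col T0: 4·0 + 0·2 + 3·0 + 4·0 + 6·0 + 0·-2 = 0
  col T1: 0·2 + 4·-2 + 3·0 + 4·2 + 6·0 = 0
  col T2: 4·3 + 3·0 + 4·0 + 6·-2 = 0
  col T3: 0·2 + 4·0 + 3·0 + 4·0 + 6·0 + 0·-1 = 0
  col T4: 4·0 + 0·1 + 3·0 + 4·0 + 6·0 + 0·-1 = 0
  col T5: 4·0 + 0·-3 + 3·4 + 4·0 + 6·-2 = 0

y = (p0:0, p1:4, p2:0, p3:3, p4:4, p5:6, p6:0)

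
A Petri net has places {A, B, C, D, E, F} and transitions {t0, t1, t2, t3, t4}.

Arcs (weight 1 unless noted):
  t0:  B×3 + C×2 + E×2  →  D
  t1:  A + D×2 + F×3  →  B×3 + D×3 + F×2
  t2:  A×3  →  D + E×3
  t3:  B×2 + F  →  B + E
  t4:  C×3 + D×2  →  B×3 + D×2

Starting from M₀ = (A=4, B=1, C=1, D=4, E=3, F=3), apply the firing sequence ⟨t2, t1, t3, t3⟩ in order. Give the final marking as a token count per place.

step 1: fire t2:  (A=4, B=1, C=1, D=4, E=3, F=3) → (A=1, B=1, C=1, D=5, E=6, F=3)
step 2: fire t1:  (A=1, B=1, C=1, D=5, E=6, F=3) → (A=0, B=4, C=1, D=6, E=6, F=2)
step 3: fire t3:  (A=0, B=4, C=1, D=6, E=6, F=2) → (A=0, B=3, C=1, D=6, E=7, F=1)
step 4: fire t3:  (A=0, B=3, C=1, D=6, E=7, F=1) → (A=0, B=2, C=1, D=6, E=8, F=0)

(A=0, B=2, C=1, D=6, E=8, F=0)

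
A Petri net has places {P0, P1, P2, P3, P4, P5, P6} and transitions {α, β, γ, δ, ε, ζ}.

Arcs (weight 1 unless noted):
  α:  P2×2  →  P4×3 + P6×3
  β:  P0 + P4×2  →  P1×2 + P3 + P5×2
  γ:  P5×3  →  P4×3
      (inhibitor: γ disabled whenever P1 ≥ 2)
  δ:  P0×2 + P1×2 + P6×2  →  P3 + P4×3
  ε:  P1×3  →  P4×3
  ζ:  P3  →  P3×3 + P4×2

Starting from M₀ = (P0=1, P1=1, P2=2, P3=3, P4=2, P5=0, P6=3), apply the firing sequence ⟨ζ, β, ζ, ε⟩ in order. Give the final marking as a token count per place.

(P0=0, P1=0, P2=2, P3=8, P4=7, P5=2, P6=3)

step 1: fire ζ:  (P0=1, P1=1, P2=2, P3=3, P4=2, P5=0, P6=3) → (P0=1, P1=1, P2=2, P3=5, P4=4, P5=0, P6=3)
step 2: fire β:  (P0=1, P1=1, P2=2, P3=5, P4=4, P5=0, P6=3) → (P0=0, P1=3, P2=2, P3=6, P4=2, P5=2, P6=3)
step 3: fire ζ:  (P0=0, P1=3, P2=2, P3=6, P4=2, P5=2, P6=3) → (P0=0, P1=3, P2=2, P3=8, P4=4, P5=2, P6=3)
step 4: fire ε:  (P0=0, P1=3, P2=2, P3=8, P4=4, P5=2, P6=3) → (P0=0, P1=0, P2=2, P3=8, P4=7, P5=2, P6=3)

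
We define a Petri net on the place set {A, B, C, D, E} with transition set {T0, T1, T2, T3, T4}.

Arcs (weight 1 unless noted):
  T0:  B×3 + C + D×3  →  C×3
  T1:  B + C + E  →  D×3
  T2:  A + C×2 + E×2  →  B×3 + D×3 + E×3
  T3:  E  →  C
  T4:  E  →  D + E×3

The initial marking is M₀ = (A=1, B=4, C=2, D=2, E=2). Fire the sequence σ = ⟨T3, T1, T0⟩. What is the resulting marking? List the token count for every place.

step 1: fire T3:  (A=1, B=4, C=2, D=2, E=2) → (A=1, B=4, C=3, D=2, E=1)
step 2: fire T1:  (A=1, B=4, C=3, D=2, E=1) → (A=1, B=3, C=2, D=5, E=0)
step 3: fire T0:  (A=1, B=3, C=2, D=5, E=0) → (A=1, B=0, C=4, D=2, E=0)

(A=1, B=0, C=4, D=2, E=0)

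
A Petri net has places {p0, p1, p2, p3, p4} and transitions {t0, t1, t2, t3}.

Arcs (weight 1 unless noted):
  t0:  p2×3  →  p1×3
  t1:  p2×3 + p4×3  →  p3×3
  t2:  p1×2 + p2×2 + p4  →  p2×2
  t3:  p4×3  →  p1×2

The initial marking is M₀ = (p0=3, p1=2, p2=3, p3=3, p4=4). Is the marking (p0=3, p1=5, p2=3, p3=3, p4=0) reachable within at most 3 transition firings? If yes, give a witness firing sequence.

depth 0: 1 marking
depth 1: 5 markings reached so far
depth 2: 9 markings reached so far
depth 3: 10 markings reached so far
target is not among the 10 markings reachable within 3 steps

NO — not reachable within 3 firings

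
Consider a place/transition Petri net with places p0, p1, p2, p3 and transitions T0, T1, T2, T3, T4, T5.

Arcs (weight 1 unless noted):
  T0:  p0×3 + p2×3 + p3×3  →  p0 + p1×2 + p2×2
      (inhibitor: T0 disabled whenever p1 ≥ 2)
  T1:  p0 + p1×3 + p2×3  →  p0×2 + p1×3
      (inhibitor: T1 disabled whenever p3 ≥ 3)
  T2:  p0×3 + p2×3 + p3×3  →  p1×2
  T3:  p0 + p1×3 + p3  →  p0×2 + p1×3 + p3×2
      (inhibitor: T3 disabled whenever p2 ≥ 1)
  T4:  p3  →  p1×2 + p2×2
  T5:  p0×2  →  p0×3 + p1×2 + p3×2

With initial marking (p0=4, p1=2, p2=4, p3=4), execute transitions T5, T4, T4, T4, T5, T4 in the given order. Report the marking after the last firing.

(p0=6, p1=14, p2=12, p3=4)

step 1: fire T5:  (p0=4, p1=2, p2=4, p3=4) → (p0=5, p1=4, p2=4, p3=6)
step 2: fire T4:  (p0=5, p1=4, p2=4, p3=6) → (p0=5, p1=6, p2=6, p3=5)
step 3: fire T4:  (p0=5, p1=6, p2=6, p3=5) → (p0=5, p1=8, p2=8, p3=4)
step 4: fire T4:  (p0=5, p1=8, p2=8, p3=4) → (p0=5, p1=10, p2=10, p3=3)
step 5: fire T5:  (p0=5, p1=10, p2=10, p3=3) → (p0=6, p1=12, p2=10, p3=5)
step 6: fire T4:  (p0=6, p1=12, p2=10, p3=5) → (p0=6, p1=14, p2=12, p3=4)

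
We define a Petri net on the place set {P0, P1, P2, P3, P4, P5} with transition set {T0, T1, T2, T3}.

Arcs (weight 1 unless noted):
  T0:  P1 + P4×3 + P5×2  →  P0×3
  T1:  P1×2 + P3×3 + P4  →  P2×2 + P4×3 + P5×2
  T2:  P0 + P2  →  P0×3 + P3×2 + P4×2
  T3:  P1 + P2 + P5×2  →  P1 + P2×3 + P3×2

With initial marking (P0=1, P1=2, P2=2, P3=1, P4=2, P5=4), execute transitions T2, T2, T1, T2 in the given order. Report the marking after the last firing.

(P0=7, P1=0, P2=1, P3=4, P4=10, P5=6)

step 1: fire T2:  (P0=1, P1=2, P2=2, P3=1, P4=2, P5=4) → (P0=3, P1=2, P2=1, P3=3, P4=4, P5=4)
step 2: fire T2:  (P0=3, P1=2, P2=1, P3=3, P4=4, P5=4) → (P0=5, P1=2, P2=0, P3=5, P4=6, P5=4)
step 3: fire T1:  (P0=5, P1=2, P2=0, P3=5, P4=6, P5=4) → (P0=5, P1=0, P2=2, P3=2, P4=8, P5=6)
step 4: fire T2:  (P0=5, P1=0, P2=2, P3=2, P4=8, P5=6) → (P0=7, P1=0, P2=1, P3=4, P4=10, P5=6)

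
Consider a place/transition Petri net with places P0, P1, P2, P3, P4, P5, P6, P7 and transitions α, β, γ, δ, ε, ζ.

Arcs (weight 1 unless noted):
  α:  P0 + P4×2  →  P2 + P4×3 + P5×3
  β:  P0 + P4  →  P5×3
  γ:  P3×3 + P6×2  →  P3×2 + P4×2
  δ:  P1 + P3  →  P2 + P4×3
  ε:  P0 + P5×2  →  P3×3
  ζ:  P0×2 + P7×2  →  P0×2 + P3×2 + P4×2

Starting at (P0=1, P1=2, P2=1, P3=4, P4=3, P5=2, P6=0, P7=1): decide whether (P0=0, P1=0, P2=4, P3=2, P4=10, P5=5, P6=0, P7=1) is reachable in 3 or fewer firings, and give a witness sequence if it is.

step 1: fire α:  (P0=1, P1=2, P2=1, P3=4, P4=3, P5=2, P6=0, P7=1) → (P0=0, P1=2, P2=2, P3=4, P4=4, P5=5, P6=0, P7=1)
step 2: fire δ:  (P0=0, P1=2, P2=2, P3=4, P4=4, P5=5, P6=0, P7=1) → (P0=0, P1=1, P2=3, P3=3, P4=7, P5=5, P6=0, P7=1)
step 3: fire δ:  (P0=0, P1=1, P2=3, P3=3, P4=7, P5=5, P6=0, P7=1) → (P0=0, P1=0, P2=4, P3=2, P4=10, P5=5, P6=0, P7=1)

YES — reachable via ⟨α, δ, δ⟩ (3 firings)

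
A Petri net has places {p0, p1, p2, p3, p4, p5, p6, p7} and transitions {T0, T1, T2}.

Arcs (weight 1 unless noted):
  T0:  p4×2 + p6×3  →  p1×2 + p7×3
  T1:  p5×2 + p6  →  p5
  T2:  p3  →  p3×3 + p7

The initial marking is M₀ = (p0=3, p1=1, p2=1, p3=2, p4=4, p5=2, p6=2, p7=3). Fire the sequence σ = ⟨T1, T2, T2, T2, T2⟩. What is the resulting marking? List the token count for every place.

step 1: fire T1:  (p0=3, p1=1, p2=1, p3=2, p4=4, p5=2, p6=2, p7=3) → (p0=3, p1=1, p2=1, p3=2, p4=4, p5=1, p6=1, p7=3)
step 2: fire T2:  (p0=3, p1=1, p2=1, p3=2, p4=4, p5=1, p6=1, p7=3) → (p0=3, p1=1, p2=1, p3=4, p4=4, p5=1, p6=1, p7=4)
step 3: fire T2:  (p0=3, p1=1, p2=1, p3=4, p4=4, p5=1, p6=1, p7=4) → (p0=3, p1=1, p2=1, p3=6, p4=4, p5=1, p6=1, p7=5)
step 4: fire T2:  (p0=3, p1=1, p2=1, p3=6, p4=4, p5=1, p6=1, p7=5) → (p0=3, p1=1, p2=1, p3=8, p4=4, p5=1, p6=1, p7=6)
step 5: fire T2:  (p0=3, p1=1, p2=1, p3=8, p4=4, p5=1, p6=1, p7=6) → (p0=3, p1=1, p2=1, p3=10, p4=4, p5=1, p6=1, p7=7)

(p0=3, p1=1, p2=1, p3=10, p4=4, p5=1, p6=1, p7=7)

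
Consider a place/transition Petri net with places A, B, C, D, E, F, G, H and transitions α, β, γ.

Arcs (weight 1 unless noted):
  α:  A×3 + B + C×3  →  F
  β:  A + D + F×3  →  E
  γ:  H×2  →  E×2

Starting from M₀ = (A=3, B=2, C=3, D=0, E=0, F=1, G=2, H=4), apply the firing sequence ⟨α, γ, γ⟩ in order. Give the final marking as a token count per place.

(A=0, B=1, C=0, D=0, E=4, F=2, G=2, H=0)

step 1: fire α:  (A=3, B=2, C=3, D=0, E=0, F=1, G=2, H=4) → (A=0, B=1, C=0, D=0, E=0, F=2, G=2, H=4)
step 2: fire γ:  (A=0, B=1, C=0, D=0, E=0, F=2, G=2, H=4) → (A=0, B=1, C=0, D=0, E=2, F=2, G=2, H=2)
step 3: fire γ:  (A=0, B=1, C=0, D=0, E=2, F=2, G=2, H=2) → (A=0, B=1, C=0, D=0, E=4, F=2, G=2, H=0)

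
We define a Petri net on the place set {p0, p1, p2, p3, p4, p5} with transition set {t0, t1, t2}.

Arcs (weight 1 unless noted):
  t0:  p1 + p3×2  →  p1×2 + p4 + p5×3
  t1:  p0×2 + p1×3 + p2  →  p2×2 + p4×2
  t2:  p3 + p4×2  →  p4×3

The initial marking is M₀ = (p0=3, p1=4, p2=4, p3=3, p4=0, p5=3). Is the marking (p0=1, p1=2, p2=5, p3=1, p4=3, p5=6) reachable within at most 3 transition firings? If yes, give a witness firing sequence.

YES — reachable via ⟨t0, t1⟩ (2 firings)

step 1: fire t0:  (p0=3, p1=4, p2=4, p3=3, p4=0, p5=3) → (p0=3, p1=5, p2=4, p3=1, p4=1, p5=6)
step 2: fire t1:  (p0=3, p1=5, p2=4, p3=1, p4=1, p5=6) → (p0=1, p1=2, p2=5, p3=1, p4=3, p5=6)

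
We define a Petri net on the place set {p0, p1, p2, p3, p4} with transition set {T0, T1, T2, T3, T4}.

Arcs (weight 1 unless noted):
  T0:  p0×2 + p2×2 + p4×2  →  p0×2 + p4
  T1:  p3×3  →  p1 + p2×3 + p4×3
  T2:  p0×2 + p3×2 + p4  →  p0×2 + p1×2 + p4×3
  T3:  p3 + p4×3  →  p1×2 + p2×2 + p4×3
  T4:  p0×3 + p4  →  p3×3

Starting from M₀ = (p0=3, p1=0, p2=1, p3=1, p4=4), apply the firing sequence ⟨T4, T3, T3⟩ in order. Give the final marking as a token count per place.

(p0=0, p1=4, p2=5, p3=2, p4=3)

step 1: fire T4:  (p0=3, p1=0, p2=1, p3=1, p4=4) → (p0=0, p1=0, p2=1, p3=4, p4=3)
step 2: fire T3:  (p0=0, p1=0, p2=1, p3=4, p4=3) → (p0=0, p1=2, p2=3, p3=3, p4=3)
step 3: fire T3:  (p0=0, p1=2, p2=3, p3=3, p4=3) → (p0=0, p1=4, p2=5, p3=2, p4=3)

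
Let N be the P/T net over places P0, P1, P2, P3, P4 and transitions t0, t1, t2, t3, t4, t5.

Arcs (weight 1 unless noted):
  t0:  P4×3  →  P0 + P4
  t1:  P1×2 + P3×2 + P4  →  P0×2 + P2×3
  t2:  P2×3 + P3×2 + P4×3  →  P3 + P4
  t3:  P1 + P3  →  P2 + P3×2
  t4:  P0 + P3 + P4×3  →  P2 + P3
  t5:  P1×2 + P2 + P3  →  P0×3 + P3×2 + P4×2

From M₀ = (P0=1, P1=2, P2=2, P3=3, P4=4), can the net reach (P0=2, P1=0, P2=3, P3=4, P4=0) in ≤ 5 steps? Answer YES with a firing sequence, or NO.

YES — reachable via ⟨t4, t5, t4⟩ (3 firings)

step 1: fire t4:  (P0=1, P1=2, P2=2, P3=3, P4=4) → (P0=0, P1=2, P2=3, P3=3, P4=1)
step 2: fire t5:  (P0=0, P1=2, P2=3, P3=3, P4=1) → (P0=3, P1=0, P2=2, P3=4, P4=3)
step 3: fire t4:  (P0=3, P1=0, P2=2, P3=4, P4=3) → (P0=2, P1=0, P2=3, P3=4, P4=0)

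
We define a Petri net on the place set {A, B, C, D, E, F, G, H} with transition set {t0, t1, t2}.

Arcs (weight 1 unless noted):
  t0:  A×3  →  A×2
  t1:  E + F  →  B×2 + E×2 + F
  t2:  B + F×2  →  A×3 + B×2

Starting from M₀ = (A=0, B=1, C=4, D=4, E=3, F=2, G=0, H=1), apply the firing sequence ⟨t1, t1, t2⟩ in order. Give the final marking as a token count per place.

(A=3, B=6, C=4, D=4, E=5, F=0, G=0, H=1)

step 1: fire t1:  (A=0, B=1, C=4, D=4, E=3, F=2, G=0, H=1) → (A=0, B=3, C=4, D=4, E=4, F=2, G=0, H=1)
step 2: fire t1:  (A=0, B=3, C=4, D=4, E=4, F=2, G=0, H=1) → (A=0, B=5, C=4, D=4, E=5, F=2, G=0, H=1)
step 3: fire t2:  (A=0, B=5, C=4, D=4, E=5, F=2, G=0, H=1) → (A=3, B=6, C=4, D=4, E=5, F=0, G=0, H=1)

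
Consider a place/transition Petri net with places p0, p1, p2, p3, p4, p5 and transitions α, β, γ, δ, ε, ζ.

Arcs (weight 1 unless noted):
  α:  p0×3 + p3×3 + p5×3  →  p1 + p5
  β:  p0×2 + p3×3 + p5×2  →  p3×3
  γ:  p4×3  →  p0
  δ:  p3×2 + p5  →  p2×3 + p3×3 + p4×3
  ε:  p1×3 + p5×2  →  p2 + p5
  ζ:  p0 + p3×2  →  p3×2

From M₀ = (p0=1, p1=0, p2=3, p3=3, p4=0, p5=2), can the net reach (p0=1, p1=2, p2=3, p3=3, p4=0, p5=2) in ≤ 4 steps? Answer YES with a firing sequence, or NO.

NO — not reachable within 4 firings

depth 0: 1 marking
depth 1: 3 markings reached so far
depth 2: 6 markings reached so far
depth 3: 9 markings reached so far
depth 4: 12 markings reached so far
target is not among the 12 markings reachable within 4 steps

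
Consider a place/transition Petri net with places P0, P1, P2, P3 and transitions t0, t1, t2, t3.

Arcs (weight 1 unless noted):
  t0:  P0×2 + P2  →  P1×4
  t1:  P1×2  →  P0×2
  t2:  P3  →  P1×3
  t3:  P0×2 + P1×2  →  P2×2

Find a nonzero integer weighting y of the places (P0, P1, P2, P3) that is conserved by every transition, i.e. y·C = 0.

y = (P0:1, P1:1, P2:2, P3:3)

Incidence matrix C (rows=places, cols=transitions):
       t0   t1   t2   t3
   P0  -2    2    0   -2
   P1   4   -2    3   -2
   P2  -1    0    0    2
   P3   0    0   -1    0

Candidate y = [1, 1, 2, 3]; check y·C column-wise:
  col t0: 1·-2 + 1·4 + 2·-1 + 3·0 = 0
  col t1: 1·2 + 1·-2 + 2·0 + 3·0 = 0
  col t2: 1·0 + 1·3 + 2·0 + 3·-1 = 0
  col t3: 1·-2 + 1·-2 + 2·2 + 3·0 = 0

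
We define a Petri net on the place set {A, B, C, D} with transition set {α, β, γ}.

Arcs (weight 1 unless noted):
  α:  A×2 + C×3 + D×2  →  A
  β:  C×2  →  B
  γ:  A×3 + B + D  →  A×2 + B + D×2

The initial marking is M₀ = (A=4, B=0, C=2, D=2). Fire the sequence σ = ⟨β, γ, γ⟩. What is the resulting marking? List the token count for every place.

step 1: fire β:  (A=4, B=0, C=2, D=2) → (A=4, B=1, C=0, D=2)
step 2: fire γ:  (A=4, B=1, C=0, D=2) → (A=3, B=1, C=0, D=3)
step 3: fire γ:  (A=3, B=1, C=0, D=3) → (A=2, B=1, C=0, D=4)

(A=2, B=1, C=0, D=4)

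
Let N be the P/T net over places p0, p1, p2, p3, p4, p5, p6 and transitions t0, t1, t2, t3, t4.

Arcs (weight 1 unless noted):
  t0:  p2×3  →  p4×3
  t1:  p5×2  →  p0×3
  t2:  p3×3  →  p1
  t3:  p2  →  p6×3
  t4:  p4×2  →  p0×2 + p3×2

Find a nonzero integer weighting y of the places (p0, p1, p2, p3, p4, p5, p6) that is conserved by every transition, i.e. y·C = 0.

Incidence matrix C (rows=places, cols=transitions):
       t0   t1   t2   t3   t4
   p0   0    3    0    0    2
   p1   0    0    1    0    0
   p2  -3    0    0   -1    0
   p3   0    0   -3    0    2
   p4   3    0    0    0   -2
   p5   0   -2    0    0    0
   p6   0    0    0    3    0

Candidate y = [2, -6, 0, -2, 0, 3, 0]; check y·C column-wise:
  col t0: 2·0 + -6·0 + 0·-3 + -2·0 + 0·3 + 3·0 = 0
  col t1: 2·3 + -6·0 + -2·0 + 3·-2 = 0
  col t2: 2·0 + -6·1 + -2·-3 + 3·0 = 0
  col t3: 2·0 + -6·0 + 0·-1 + -2·0 + 3·0 + 0·3 = 0
  col t4: 2·2 + -6·0 + -2·2 + 0·-2 + 3·0 = 0

y = (p0:2, p1:-6, p2:0, p3:-2, p4:0, p5:3, p6:0)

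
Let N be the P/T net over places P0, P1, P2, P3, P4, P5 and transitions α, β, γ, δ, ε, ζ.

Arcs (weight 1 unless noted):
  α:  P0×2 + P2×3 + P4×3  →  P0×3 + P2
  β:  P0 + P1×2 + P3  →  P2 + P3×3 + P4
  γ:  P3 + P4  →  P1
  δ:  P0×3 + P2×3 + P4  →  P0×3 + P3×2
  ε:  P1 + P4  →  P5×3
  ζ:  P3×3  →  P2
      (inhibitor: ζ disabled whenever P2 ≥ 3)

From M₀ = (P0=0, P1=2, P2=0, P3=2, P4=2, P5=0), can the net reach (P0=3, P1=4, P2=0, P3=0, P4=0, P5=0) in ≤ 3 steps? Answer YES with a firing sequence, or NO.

depth 0: 1 marking
depth 1: 3 markings reached so far
depth 2: 6 markings reached so far
depth 3: 6 markings reached so far
(frontier empty at depth 3; search complete)
target is not among the 6 markings reachable within 3 steps

NO — not reachable within 3 firings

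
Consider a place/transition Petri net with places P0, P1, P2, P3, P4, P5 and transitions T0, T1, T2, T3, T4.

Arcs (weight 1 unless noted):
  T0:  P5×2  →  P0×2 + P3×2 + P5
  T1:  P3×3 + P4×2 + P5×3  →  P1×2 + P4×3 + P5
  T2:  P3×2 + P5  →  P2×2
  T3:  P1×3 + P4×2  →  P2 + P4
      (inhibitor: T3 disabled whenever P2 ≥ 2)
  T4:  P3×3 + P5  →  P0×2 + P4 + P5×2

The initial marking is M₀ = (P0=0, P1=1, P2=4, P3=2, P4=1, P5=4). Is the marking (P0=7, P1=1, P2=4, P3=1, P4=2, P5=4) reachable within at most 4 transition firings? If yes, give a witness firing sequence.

NO — not reachable within 4 firings

depth 0: 1 marking
depth 1: 3 markings reached so far
depth 2: 6 markings reached so far
depth 3: 10 markings reached so far
depth 4: 16 markings reached so far
target is not among the 16 markings reachable within 4 steps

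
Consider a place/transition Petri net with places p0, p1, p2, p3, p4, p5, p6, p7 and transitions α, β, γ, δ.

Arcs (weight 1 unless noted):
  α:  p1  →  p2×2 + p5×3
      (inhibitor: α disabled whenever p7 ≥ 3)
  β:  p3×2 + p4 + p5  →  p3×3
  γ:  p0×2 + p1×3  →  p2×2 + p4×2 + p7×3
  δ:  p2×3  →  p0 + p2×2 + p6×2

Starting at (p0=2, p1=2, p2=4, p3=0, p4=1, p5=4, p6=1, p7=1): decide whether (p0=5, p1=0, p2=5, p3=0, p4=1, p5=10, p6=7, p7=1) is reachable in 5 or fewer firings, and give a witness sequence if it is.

step 1: fire α:  (p0=2, p1=2, p2=4, p3=0, p4=1, p5=4, p6=1, p7=1) → (p0=2, p1=1, p2=6, p3=0, p4=1, p5=7, p6=1, p7=1)
step 2: fire α:  (p0=2, p1=1, p2=6, p3=0, p4=1, p5=7, p6=1, p7=1) → (p0=2, p1=0, p2=8, p3=0, p4=1, p5=10, p6=1, p7=1)
step 3: fire δ:  (p0=2, p1=0, p2=8, p3=0, p4=1, p5=10, p6=1, p7=1) → (p0=3, p1=0, p2=7, p3=0, p4=1, p5=10, p6=3, p7=1)
step 4: fire δ:  (p0=3, p1=0, p2=7, p3=0, p4=1, p5=10, p6=3, p7=1) → (p0=4, p1=0, p2=6, p3=0, p4=1, p5=10, p6=5, p7=1)
step 5: fire δ:  (p0=4, p1=0, p2=6, p3=0, p4=1, p5=10, p6=5, p7=1) → (p0=5, p1=0, p2=5, p3=0, p4=1, p5=10, p6=7, p7=1)

YES — reachable via ⟨α, α, δ, δ, δ⟩ (5 firings)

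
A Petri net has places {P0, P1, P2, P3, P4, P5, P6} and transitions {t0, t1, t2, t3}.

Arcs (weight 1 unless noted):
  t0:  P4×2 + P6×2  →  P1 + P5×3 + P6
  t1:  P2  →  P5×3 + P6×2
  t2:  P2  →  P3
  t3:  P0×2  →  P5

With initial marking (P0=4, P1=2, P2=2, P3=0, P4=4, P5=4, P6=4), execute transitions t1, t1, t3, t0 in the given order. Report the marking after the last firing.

(P0=2, P1=3, P2=0, P3=0, P4=2, P5=14, P6=7)

step 1: fire t1:  (P0=4, P1=2, P2=2, P3=0, P4=4, P5=4, P6=4) → (P0=4, P1=2, P2=1, P3=0, P4=4, P5=7, P6=6)
step 2: fire t1:  (P0=4, P1=2, P2=1, P3=0, P4=4, P5=7, P6=6) → (P0=4, P1=2, P2=0, P3=0, P4=4, P5=10, P6=8)
step 3: fire t3:  (P0=4, P1=2, P2=0, P3=0, P4=4, P5=10, P6=8) → (P0=2, P1=2, P2=0, P3=0, P4=4, P5=11, P6=8)
step 4: fire t0:  (P0=2, P1=2, P2=0, P3=0, P4=4, P5=11, P6=8) → (P0=2, P1=3, P2=0, P3=0, P4=2, P5=14, P6=7)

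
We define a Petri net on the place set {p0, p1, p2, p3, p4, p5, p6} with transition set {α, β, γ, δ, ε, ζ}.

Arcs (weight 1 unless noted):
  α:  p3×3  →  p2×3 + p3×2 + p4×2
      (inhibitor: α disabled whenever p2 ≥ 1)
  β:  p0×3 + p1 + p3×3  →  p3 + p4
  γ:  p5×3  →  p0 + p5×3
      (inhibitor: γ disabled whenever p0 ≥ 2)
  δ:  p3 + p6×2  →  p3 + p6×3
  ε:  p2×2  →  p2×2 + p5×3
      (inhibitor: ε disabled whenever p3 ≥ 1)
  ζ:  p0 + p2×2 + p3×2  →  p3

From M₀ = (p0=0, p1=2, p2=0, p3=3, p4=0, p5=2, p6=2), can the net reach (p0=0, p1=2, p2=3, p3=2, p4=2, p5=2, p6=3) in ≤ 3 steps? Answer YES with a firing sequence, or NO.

YES — reachable via ⟨α, δ⟩ (2 firings)

step 1: fire α:  (p0=0, p1=2, p2=0, p3=3, p4=0, p5=2, p6=2) → (p0=0, p1=2, p2=3, p3=2, p4=2, p5=2, p6=2)
step 2: fire δ:  (p0=0, p1=2, p2=3, p3=2, p4=2, p5=2, p6=2) → (p0=0, p1=2, p2=3, p3=2, p4=2, p5=2, p6=3)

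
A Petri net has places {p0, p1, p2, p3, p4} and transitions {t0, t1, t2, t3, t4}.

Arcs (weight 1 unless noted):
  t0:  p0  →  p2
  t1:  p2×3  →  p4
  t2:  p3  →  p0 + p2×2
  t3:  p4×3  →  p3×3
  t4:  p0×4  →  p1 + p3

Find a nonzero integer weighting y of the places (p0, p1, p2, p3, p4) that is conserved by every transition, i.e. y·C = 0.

y = (p0:1, p1:1, p2:1, p3:3, p4:3)

Incidence matrix C (rows=places, cols=transitions):
       t0   t1   t2   t3   t4
   p0  -1    0    1    0   -4
   p1   0    0    0    0    1
   p2   1   -3    2    0    0
   p3   0    0   -1    3    1
   p4   0    1    0   -3    0

Candidate y = [1, 1, 1, 3, 3]; check y·C column-wise:
  col t0: 1·-1 + 1·0 + 1·1 + 3·0 + 3·0 = 0
  col t1: 1·0 + 1·0 + 1·-3 + 3·0 + 3·1 = 0
  col t2: 1·1 + 1·0 + 1·2 + 3·-1 + 3·0 = 0
  col t3: 1·0 + 1·0 + 1·0 + 3·3 + 3·-3 = 0
  col t4: 1·-4 + 1·1 + 1·0 + 3·1 + 3·0 = 0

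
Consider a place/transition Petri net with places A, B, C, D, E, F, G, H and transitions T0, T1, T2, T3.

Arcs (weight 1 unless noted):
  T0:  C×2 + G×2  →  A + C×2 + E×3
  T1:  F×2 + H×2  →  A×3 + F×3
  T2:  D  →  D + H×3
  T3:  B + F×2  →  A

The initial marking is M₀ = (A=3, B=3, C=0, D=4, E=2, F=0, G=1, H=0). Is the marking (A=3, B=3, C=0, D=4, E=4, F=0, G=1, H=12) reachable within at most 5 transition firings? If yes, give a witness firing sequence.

depth 0: 1 marking
depth 1: 2 markings reached so far
depth 2: 3 markings reached so far
depth 3: 4 markings reached so far
depth 4: 5 markings reached so far
depth 5: 6 markings reached so far
target is not among the 6 markings reachable within 5 steps

NO — not reachable within 5 firings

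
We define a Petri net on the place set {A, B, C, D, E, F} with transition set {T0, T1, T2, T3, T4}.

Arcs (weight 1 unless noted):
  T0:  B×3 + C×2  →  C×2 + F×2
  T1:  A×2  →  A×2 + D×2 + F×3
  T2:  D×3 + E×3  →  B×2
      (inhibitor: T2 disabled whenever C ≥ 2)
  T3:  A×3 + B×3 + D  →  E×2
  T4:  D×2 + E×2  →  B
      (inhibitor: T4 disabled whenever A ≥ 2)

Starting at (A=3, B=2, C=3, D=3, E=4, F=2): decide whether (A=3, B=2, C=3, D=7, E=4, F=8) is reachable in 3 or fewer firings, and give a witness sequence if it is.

YES — reachable via ⟨T1, T1⟩ (2 firings)

step 1: fire T1:  (A=3, B=2, C=3, D=3, E=4, F=2) → (A=3, B=2, C=3, D=5, E=4, F=5)
step 2: fire T1:  (A=3, B=2, C=3, D=5, E=4, F=5) → (A=3, B=2, C=3, D=7, E=4, F=8)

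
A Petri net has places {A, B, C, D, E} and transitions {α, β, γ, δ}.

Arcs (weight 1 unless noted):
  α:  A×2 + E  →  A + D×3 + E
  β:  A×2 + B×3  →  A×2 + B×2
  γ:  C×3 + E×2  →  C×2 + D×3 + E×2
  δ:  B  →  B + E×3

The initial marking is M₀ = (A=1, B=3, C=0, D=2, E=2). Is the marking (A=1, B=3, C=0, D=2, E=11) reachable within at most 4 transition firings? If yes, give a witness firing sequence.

YES — reachable via ⟨δ, δ, δ⟩ (3 firings)

step 1: fire δ:  (A=1, B=3, C=0, D=2, E=2) → (A=1, B=3, C=0, D=2, E=5)
step 2: fire δ:  (A=1, B=3, C=0, D=2, E=5) → (A=1, B=3, C=0, D=2, E=8)
step 3: fire δ:  (A=1, B=3, C=0, D=2, E=8) → (A=1, B=3, C=0, D=2, E=11)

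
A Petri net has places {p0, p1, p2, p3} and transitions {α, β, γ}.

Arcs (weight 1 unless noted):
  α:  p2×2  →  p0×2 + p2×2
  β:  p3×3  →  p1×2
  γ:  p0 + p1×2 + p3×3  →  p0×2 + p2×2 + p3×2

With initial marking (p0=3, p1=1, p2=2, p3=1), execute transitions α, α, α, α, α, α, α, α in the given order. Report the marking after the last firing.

step 1: fire α:  (p0=3, p1=1, p2=2, p3=1) → (p0=5, p1=1, p2=2, p3=1)
step 2: fire α:  (p0=5, p1=1, p2=2, p3=1) → (p0=7, p1=1, p2=2, p3=1)
step 3: fire α:  (p0=7, p1=1, p2=2, p3=1) → (p0=9, p1=1, p2=2, p3=1)
step 4: fire α:  (p0=9, p1=1, p2=2, p3=1) → (p0=11, p1=1, p2=2, p3=1)
step 5: fire α:  (p0=11, p1=1, p2=2, p3=1) → (p0=13, p1=1, p2=2, p3=1)
step 6: fire α:  (p0=13, p1=1, p2=2, p3=1) → (p0=15, p1=1, p2=2, p3=1)
step 7: fire α:  (p0=15, p1=1, p2=2, p3=1) → (p0=17, p1=1, p2=2, p3=1)
step 8: fire α:  (p0=17, p1=1, p2=2, p3=1) → (p0=19, p1=1, p2=2, p3=1)

(p0=19, p1=1, p2=2, p3=1)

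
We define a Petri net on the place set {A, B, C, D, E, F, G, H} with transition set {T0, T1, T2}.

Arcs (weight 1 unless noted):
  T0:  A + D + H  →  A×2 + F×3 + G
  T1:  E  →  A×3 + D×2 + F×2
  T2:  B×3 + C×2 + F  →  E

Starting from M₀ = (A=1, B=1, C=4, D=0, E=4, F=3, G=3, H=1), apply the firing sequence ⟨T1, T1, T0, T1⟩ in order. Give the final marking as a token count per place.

step 1: fire T1:  (A=1, B=1, C=4, D=0, E=4, F=3, G=3, H=1) → (A=4, B=1, C=4, D=2, E=3, F=5, G=3, H=1)
step 2: fire T1:  (A=4, B=1, C=4, D=2, E=3, F=5, G=3, H=1) → (A=7, B=1, C=4, D=4, E=2, F=7, G=3, H=1)
step 3: fire T0:  (A=7, B=1, C=4, D=4, E=2, F=7, G=3, H=1) → (A=8, B=1, C=4, D=3, E=2, F=10, G=4, H=0)
step 4: fire T1:  (A=8, B=1, C=4, D=3, E=2, F=10, G=4, H=0) → (A=11, B=1, C=4, D=5, E=1, F=12, G=4, H=0)

(A=11, B=1, C=4, D=5, E=1, F=12, G=4, H=0)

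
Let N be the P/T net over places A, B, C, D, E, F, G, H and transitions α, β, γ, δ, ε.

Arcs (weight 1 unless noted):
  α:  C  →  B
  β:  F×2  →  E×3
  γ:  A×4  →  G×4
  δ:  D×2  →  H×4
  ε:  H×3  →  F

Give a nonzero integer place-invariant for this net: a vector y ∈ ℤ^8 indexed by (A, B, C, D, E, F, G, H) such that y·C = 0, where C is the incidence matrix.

Incidence matrix C (rows=places, cols=transitions):
        α    β    γ    δ    ε
    A   0    0   -4    0    0
    B   1    0    0    0    0
    C  -1    0    0    0    0
    D   0    0    0   -2    0
    E   0    3    0    0    0
    F   0   -2    0    0    1
    G   0    0    4    0    0
    H   0    0    0    4   -3

Candidate y = [0, 1, 1, 0, 0, 0, 0, 0]; check y·C column-wise:
  col α: 1·1 + 1·-1 = 0
  col β: 1·0 + 1·0 + 0·3 + 0·-2 = 0
  col γ: 0·-4 + 1·0 + 1·0 + 0·4 = 0
  col δ: 1·0 + 1·0 + 0·-2 + 0·4 = 0
  col ε: 1·0 + 1·0 + 0·1 + 0·-3 = 0

y = (A:0, B:1, C:1, D:0, E:0, F:0, G:0, H:0)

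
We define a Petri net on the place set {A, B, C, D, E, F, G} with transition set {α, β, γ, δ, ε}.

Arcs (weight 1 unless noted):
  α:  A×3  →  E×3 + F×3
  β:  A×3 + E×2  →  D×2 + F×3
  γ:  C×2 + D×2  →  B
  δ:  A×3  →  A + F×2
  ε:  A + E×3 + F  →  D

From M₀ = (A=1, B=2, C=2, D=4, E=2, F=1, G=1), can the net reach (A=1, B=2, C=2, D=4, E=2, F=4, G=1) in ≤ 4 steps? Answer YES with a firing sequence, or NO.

NO — not reachable within 4 firings

depth 0: 1 marking
depth 1: 2 markings reached so far
depth 2: 2 markings reached so far
(frontier empty at depth 2; search complete)
target is not among the 2 markings reachable within 4 steps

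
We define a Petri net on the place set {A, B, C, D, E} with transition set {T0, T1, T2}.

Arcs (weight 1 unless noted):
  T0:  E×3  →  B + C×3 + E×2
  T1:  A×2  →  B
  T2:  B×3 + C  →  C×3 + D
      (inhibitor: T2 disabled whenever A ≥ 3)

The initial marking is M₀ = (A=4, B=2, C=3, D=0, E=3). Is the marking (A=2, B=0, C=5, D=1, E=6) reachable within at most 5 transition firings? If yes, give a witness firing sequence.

depth 0: 1 marking
depth 1: 3 markings reached so far
depth 2: 6 markings reached so far
depth 3: 9 markings reached so far
depth 4: 10 markings reached so far
depth 5: 10 markings reached so far
(frontier empty at depth 5; search complete)
target is not among the 10 markings reachable within 5 steps

NO — not reachable within 5 firings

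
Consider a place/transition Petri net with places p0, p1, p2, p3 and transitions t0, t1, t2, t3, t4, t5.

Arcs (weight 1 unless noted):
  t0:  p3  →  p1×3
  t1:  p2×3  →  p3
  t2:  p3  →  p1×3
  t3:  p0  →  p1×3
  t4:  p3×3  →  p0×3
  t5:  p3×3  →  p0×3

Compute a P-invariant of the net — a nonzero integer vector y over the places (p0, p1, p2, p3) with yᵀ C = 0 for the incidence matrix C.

Incidence matrix C (rows=places, cols=transitions):
       t0   t1   t2   t3   t4   t5
   p0   0    0    0   -1    3    3
   p1   3    0    3    3    0    0
   p2   0   -3    0    0    0    0
   p3  -1    1   -1    0   -3   -3

Candidate y = [3, 1, 1, 3]; check y·C column-wise:
  col t0: 3·0 + 1·3 + 1·0 + 3·-1 = 0
  col t1: 3·0 + 1·0 + 1·-3 + 3·1 = 0
  col t2: 3·0 + 1·3 + 1·0 + 3·-1 = 0
  col t3: 3·-1 + 1·3 + 1·0 + 3·0 = 0
  col t4: 3·3 + 1·0 + 1·0 + 3·-3 = 0
  col t5: 3·3 + 1·0 + 1·0 + 3·-3 = 0

y = (p0:3, p1:1, p2:1, p3:3)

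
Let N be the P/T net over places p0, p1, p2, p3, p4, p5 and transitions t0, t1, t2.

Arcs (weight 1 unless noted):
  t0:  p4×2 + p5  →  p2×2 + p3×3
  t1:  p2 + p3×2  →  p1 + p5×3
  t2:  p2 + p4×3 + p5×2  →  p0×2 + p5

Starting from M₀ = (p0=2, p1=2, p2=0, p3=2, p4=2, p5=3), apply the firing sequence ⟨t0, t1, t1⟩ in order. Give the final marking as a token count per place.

step 1: fire t0:  (p0=2, p1=2, p2=0, p3=2, p4=2, p5=3) → (p0=2, p1=2, p2=2, p3=5, p4=0, p5=2)
step 2: fire t1:  (p0=2, p1=2, p2=2, p3=5, p4=0, p5=2) → (p0=2, p1=3, p2=1, p3=3, p4=0, p5=5)
step 3: fire t1:  (p0=2, p1=3, p2=1, p3=3, p4=0, p5=5) → (p0=2, p1=4, p2=0, p3=1, p4=0, p5=8)

(p0=2, p1=4, p2=0, p3=1, p4=0, p5=8)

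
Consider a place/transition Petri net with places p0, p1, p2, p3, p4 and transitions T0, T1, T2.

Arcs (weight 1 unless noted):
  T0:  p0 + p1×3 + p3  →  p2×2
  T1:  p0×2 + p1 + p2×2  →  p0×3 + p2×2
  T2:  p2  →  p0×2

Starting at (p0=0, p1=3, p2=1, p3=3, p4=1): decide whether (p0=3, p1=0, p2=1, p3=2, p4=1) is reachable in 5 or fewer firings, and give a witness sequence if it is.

YES — reachable via ⟨T2, T0, T2⟩ (3 firings)

step 1: fire T2:  (p0=0, p1=3, p2=1, p3=3, p4=1) → (p0=2, p1=3, p2=0, p3=3, p4=1)
step 2: fire T0:  (p0=2, p1=3, p2=0, p3=3, p4=1) → (p0=1, p1=0, p2=2, p3=2, p4=1)
step 3: fire T2:  (p0=1, p1=0, p2=2, p3=2, p4=1) → (p0=3, p1=0, p2=1, p3=2, p4=1)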